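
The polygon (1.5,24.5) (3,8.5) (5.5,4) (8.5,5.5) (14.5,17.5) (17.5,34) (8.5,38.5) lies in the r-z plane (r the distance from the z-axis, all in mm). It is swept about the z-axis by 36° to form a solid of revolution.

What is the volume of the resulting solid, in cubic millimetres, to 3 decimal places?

Volume = 1932.106 mm³

Profile (r,z), 7 vertices: (1.5,24.5) (3,8.5) (5.5,4) (8.5,5.5) (14.5,17.5) (17.5,34) (8.5,38.5)
edge 0: (1.5,24.5)→(3,8.5)  cross = 1.5·8.5 − 3·24.5 = -60.7500; (r_i+r_j)·cross = 4.5·-60.7500 = -273.3750
edge 1: (3,8.5)→(5.5,4)  cross = 3·4 − 5.5·8.5 = -34.7500; (r_i+r_j)·cross = 8.5·-34.7500 = -295.3750
edge 2: (5.5,4)→(8.5,5.5)  cross = 5.5·5.5 − 8.5·4 = -3.7500; (r_i+r_j)·cross = 14·-3.7500 = -52.5000
edge 3: (8.5,5.5)→(14.5,17.5)  cross = 8.5·17.5 − 14.5·5.5 = 69.0000; (r_i+r_j)·cross = 23·69.0000 = 1587.0000
edge 4: (14.5,17.5)→(17.5,34)  cross = 14.5·34 − 17.5·17.5 = 186.7500; (r_i+r_j)·cross = 32·186.7500 = 5976.0000
edge 5: (17.5,34)→(8.5,38.5)  cross = 17.5·38.5 − 8.5·34 = 384.7500; (r_i+r_j)·cross = 26·384.7500 = 10003.5000
edge 6: (8.5,38.5)→(1.5,24.5)  cross = 8.5·24.5 − 1.5·38.5 = 150.5000; (r_i+r_j)·cross = 10·150.5000 = 1505.0000
Σcross = 691.7500 → A = |Σcross|/2 = 345.8750 mm²
Σ(r_i+r_j)·cross = 18450.2500 → first moment M = |Σ|/6 = 3075.0417
R_c = M/A = 3075.0417/345.8750 = 8.8906 mm
θ = 36° = 0.628319 rad
V = θ·R_c·A = 0.628319·8.8906·345.8750 = 1932.106 mm³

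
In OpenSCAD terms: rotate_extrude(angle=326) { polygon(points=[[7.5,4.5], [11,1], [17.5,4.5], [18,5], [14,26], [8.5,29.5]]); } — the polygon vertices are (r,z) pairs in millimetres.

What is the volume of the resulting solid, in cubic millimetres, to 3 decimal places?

Volume = 13744.359 mm³

Profile (r,z), 6 vertices: (7.5,4.5) (11,1) (17.5,4.5) (18,5) (14,26) (8.5,29.5)
edge 0: (7.5,4.5)→(11,1)  cross = 7.5·1 − 11·4.5 = -42.0000; (r_i+r_j)·cross = 18.5·-42.0000 = -777.0000
edge 1: (11,1)→(17.5,4.5)  cross = 11·4.5 − 17.5·1 = 32.0000; (r_i+r_j)·cross = 28.5·32.0000 = 912.0000
edge 2: (17.5,4.5)→(18,5)  cross = 17.5·5 − 18·4.5 = 6.5000; (r_i+r_j)·cross = 35.5·6.5000 = 230.7500
edge 3: (18,5)→(14,26)  cross = 18·26 − 14·5 = 398.0000; (r_i+r_j)·cross = 32·398.0000 = 12736.0000
edge 4: (14,26)→(8.5,29.5)  cross = 14·29.5 − 8.5·26 = 192.0000; (r_i+r_j)·cross = 22.5·192.0000 = 4320.0000
edge 5: (8.5,29.5)→(7.5,4.5)  cross = 8.5·4.5 − 7.5·29.5 = -183.0000; (r_i+r_j)·cross = 16·-183.0000 = -2928.0000
Σcross = 403.5000 → A = |Σcross|/2 = 201.7500 mm²
Σ(r_i+r_j)·cross = 14493.7500 → first moment M = |Σ|/6 = 2415.6250
R_c = M/A = 2415.6250/201.7500 = 11.9734 mm
θ = 326° = 5.689773 rad
V = θ·R_c·A = 5.689773·11.9734·201.7500 = 13744.359 mm³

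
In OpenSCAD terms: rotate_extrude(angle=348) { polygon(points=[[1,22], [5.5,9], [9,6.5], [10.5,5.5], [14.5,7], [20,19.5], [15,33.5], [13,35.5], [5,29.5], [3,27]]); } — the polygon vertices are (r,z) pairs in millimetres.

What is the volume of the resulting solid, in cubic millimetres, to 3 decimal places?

Profile (r,z), 10 vertices: (1,22) (5.5,9) (9,6.5) (10.5,5.5) (14.5,7) (20,19.5) (15,33.5) (13,35.5) (5,29.5) (3,27)
edge 0: (1,22)→(5.5,9)  cross = 1·9 − 5.5·22 = -112.0000; (r_i+r_j)·cross = 6.5·-112.0000 = -728.0000
edge 1: (5.5,9)→(9,6.5)  cross = 5.5·6.5 − 9·9 = -45.2500; (r_i+r_j)·cross = 14.5·-45.2500 = -656.1250
edge 2: (9,6.5)→(10.5,5.5)  cross = 9·5.5 − 10.5·6.5 = -18.7500; (r_i+r_j)·cross = 19.5·-18.7500 = -365.6250
edge 3: (10.5,5.5)→(14.5,7)  cross = 10.5·7 − 14.5·5.5 = -6.2500; (r_i+r_j)·cross = 25·-6.2500 = -156.2500
edge 4: (14.5,7)→(20,19.5)  cross = 14.5·19.5 − 20·7 = 142.7500; (r_i+r_j)·cross = 34.5·142.7500 = 4924.8750
edge 5: (20,19.5)→(15,33.5)  cross = 20·33.5 − 15·19.5 = 377.5000; (r_i+r_j)·cross = 35·377.5000 = 13212.5000
edge 6: (15,33.5)→(13,35.5)  cross = 15·35.5 − 13·33.5 = 97.0000; (r_i+r_j)·cross = 28·97.0000 = 2716.0000
edge 7: (13,35.5)→(5,29.5)  cross = 13·29.5 − 5·35.5 = 206.0000; (r_i+r_j)·cross = 18·206.0000 = 3708.0000
edge 8: (5,29.5)→(3,27)  cross = 5·27 − 3·29.5 = 46.5000; (r_i+r_j)·cross = 8·46.5000 = 372.0000
edge 9: (3,27)→(1,22)  cross = 3·22 − 1·27 = 39.0000; (r_i+r_j)·cross = 4·39.0000 = 156.0000
Σcross = 726.5000 → A = |Σcross|/2 = 363.2500 mm²
Σ(r_i+r_j)·cross = 23183.3750 → first moment M = |Σ|/6 = 3863.8958
R_c = M/A = 3863.8958/363.2500 = 10.6370 mm
θ = 348° = 6.073746 rad
V = θ·R_c·A = 6.073746·10.6370·363.2500 = 23468.321 mm³

Volume = 23468.321 mm³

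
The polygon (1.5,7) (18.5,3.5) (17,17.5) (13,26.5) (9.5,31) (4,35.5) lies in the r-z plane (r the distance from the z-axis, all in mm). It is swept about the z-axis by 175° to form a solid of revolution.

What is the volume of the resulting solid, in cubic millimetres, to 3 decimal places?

Profile (r,z), 6 vertices: (1.5,7) (18.5,3.5) (17,17.5) (13,26.5) (9.5,31) (4,35.5)
edge 0: (1.5,7)→(18.5,3.5)  cross = 1.5·3.5 − 18.5·7 = -124.2500; (r_i+r_j)·cross = 20·-124.2500 = -2485.0000
edge 1: (18.5,3.5)→(17,17.5)  cross = 18.5·17.5 − 17·3.5 = 264.2500; (r_i+r_j)·cross = 35.5·264.2500 = 9380.8750
edge 2: (17,17.5)→(13,26.5)  cross = 17·26.5 − 13·17.5 = 223.0000; (r_i+r_j)·cross = 30·223.0000 = 6690.0000
edge 3: (13,26.5)→(9.5,31)  cross = 13·31 − 9.5·26.5 = 151.2500; (r_i+r_j)·cross = 22.5·151.2500 = 3403.1250
edge 4: (9.5,31)→(4,35.5)  cross = 9.5·35.5 − 4·31 = 213.2500; (r_i+r_j)·cross = 13.5·213.2500 = 2878.8750
edge 5: (4,35.5)→(1.5,7)  cross = 4·7 − 1.5·35.5 = -25.2500; (r_i+r_j)·cross = 5.5·-25.2500 = -138.8750
Σcross = 702.2500 → A = |Σcross|/2 = 351.1250 mm²
Σ(r_i+r_j)·cross = 19729.0000 → first moment M = |Σ|/6 = 3288.1667
R_c = M/A = 3288.1667/351.1250 = 9.3647 mm
θ = 175° = 3.054326 rad
V = θ·R_c·A = 3.054326·9.3647·351.1250 = 10043.134 mm³

Volume = 10043.134 mm³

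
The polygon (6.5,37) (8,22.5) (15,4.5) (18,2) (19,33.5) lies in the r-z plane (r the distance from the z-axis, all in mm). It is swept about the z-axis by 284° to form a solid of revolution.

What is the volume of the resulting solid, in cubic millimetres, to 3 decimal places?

Volume = 18579.495 mm³

Profile (r,z), 5 vertices: (6.5,37) (8,22.5) (15,4.5) (18,2) (19,33.5)
edge 0: (6.5,37)→(8,22.5)  cross = 6.5·22.5 − 8·37 = -149.7500; (r_i+r_j)·cross = 14.5·-149.7500 = -2171.3750
edge 1: (8,22.5)→(15,4.5)  cross = 8·4.5 − 15·22.5 = -301.5000; (r_i+r_j)·cross = 23·-301.5000 = -6934.5000
edge 2: (15,4.5)→(18,2)  cross = 15·2 − 18·4.5 = -51.0000; (r_i+r_j)·cross = 33·-51.0000 = -1683.0000
edge 3: (18,2)→(19,33.5)  cross = 18·33.5 − 19·2 = 565.0000; (r_i+r_j)·cross = 37·565.0000 = 20905.0000
edge 4: (19,33.5)→(6.5,37)  cross = 19·37 − 6.5·33.5 = 485.2500; (r_i+r_j)·cross = 25.5·485.2500 = 12373.8750
Σcross = 548.0000 → A = |Σcross|/2 = 274.0000 mm²
Σ(r_i+r_j)·cross = 22490.0000 → first moment M = |Σ|/6 = 3748.3333
R_c = M/A = 3748.3333/274.0000 = 13.6800 mm
θ = 284° = 4.956735 rad
V = θ·R_c·A = 4.956735·13.6800·274.0000 = 18579.495 mm³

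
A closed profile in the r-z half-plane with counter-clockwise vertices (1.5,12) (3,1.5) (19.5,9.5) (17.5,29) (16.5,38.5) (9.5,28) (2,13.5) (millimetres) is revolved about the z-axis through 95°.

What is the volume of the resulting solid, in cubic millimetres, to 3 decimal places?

Profile (r,z), 7 vertices: (1.5,12) (3,1.5) (19.5,9.5) (17.5,29) (16.5,38.5) (9.5,28) (2,13.5)
edge 0: (1.5,12)→(3,1.5)  cross = 1.5·1.5 − 3·12 = -33.7500; (r_i+r_j)·cross = 4.5·-33.7500 = -151.8750
edge 1: (3,1.5)→(19.5,9.5)  cross = 3·9.5 − 19.5·1.5 = -0.7500; (r_i+r_j)·cross = 22.5·-0.7500 = -16.8750
edge 2: (19.5,9.5)→(17.5,29)  cross = 19.5·29 − 17.5·9.5 = 399.2500; (r_i+r_j)·cross = 37·399.2500 = 14772.2500
edge 3: (17.5,29)→(16.5,38.5)  cross = 17.5·38.5 − 16.5·29 = 195.2500; (r_i+r_j)·cross = 34·195.2500 = 6638.5000
edge 4: (16.5,38.5)→(9.5,28)  cross = 16.5·28 − 9.5·38.5 = 96.2500; (r_i+r_j)·cross = 26·96.2500 = 2502.5000
edge 5: (9.5,28)→(2,13.5)  cross = 9.5·13.5 − 2·28 = 72.2500; (r_i+r_j)·cross = 11.5·72.2500 = 830.8750
edge 6: (2,13.5)→(1.5,12)  cross = 2·12 − 1.5·13.5 = 3.7500; (r_i+r_j)·cross = 3.5·3.7500 = 13.1250
Σcross = 732.2500 → A = |Σcross|/2 = 366.1250 mm²
Σ(r_i+r_j)·cross = 24588.5000 → first moment M = |Σ|/6 = 4098.0833
R_c = M/A = 4098.0833/366.1250 = 11.1931 mm
θ = 95° = 1.658063 rad
V = θ·R_c·A = 1.658063·11.1931·366.1250 = 6794.879 mm³

Volume = 6794.879 mm³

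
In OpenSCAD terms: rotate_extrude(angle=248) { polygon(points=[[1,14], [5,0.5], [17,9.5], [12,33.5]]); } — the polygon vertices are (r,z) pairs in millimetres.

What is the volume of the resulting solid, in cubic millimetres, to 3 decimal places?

Profile (r,z), 4 vertices: (1,14) (5,0.5) (17,9.5) (12,33.5)
edge 0: (1,14)→(5,0.5)  cross = 1·0.5 − 5·14 = -69.5000; (r_i+r_j)·cross = 6·-69.5000 = -417.0000
edge 1: (5,0.5)→(17,9.5)  cross = 5·9.5 − 17·0.5 = 39.0000; (r_i+r_j)·cross = 22·39.0000 = 858.0000
edge 2: (17,9.5)→(12,33.5)  cross = 17·33.5 − 12·9.5 = 455.5000; (r_i+r_j)·cross = 29·455.5000 = 13209.5000
edge 3: (12,33.5)→(1,14)  cross = 12·14 − 1·33.5 = 134.5000; (r_i+r_j)·cross = 13·134.5000 = 1748.5000
Σcross = 559.5000 → A = |Σcross|/2 = 279.7500 mm²
Σ(r_i+r_j)·cross = 15399.0000 → first moment M = |Σ|/6 = 2566.5000
R_c = M/A = 2566.5000/279.7500 = 9.1743 mm
θ = 248° = 4.328417 rad
V = θ·R_c·A = 4.328417·9.1743·279.7500 = 11108.881 mm³

Volume = 11108.881 mm³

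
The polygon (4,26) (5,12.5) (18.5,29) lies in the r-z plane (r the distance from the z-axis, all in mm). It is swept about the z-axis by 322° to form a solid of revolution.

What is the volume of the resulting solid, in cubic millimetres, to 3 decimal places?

Volume = 5119.432 mm³

Profile (r,z), 3 vertices: (4,26) (5,12.5) (18.5,29)
edge 0: (4,26)→(5,12.5)  cross = 4·12.5 − 5·26 = -80.0000; (r_i+r_j)·cross = 9·-80.0000 = -720.0000
edge 1: (5,12.5)→(18.5,29)  cross = 5·29 − 18.5·12.5 = -86.2500; (r_i+r_j)·cross = 23.5·-86.2500 = -2026.8750
edge 2: (18.5,29)→(4,26)  cross = 18.5·26 − 4·29 = 365.0000; (r_i+r_j)·cross = 22.5·365.0000 = 8212.5000
Σcross = 198.7500 → A = |Σcross|/2 = 99.3750 mm²
Σ(r_i+r_j)·cross = 5465.6250 → first moment M = |Σ|/6 = 910.9375
R_c = M/A = 910.9375/99.3750 = 9.1667 mm
θ = 322° = 5.619960 rad
V = θ·R_c·A = 5.619960·9.1667·99.3750 = 5119.432 mm³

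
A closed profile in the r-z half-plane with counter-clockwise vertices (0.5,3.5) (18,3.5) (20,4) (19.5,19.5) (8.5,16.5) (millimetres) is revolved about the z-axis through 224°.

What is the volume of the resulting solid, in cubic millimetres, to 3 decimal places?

Volume = 10313.604 mm³

Profile (r,z), 5 vertices: (0.5,3.5) (18,3.5) (20,4) (19.5,19.5) (8.5,16.5)
edge 0: (0.5,3.5)→(18,3.5)  cross = 0.5·3.5 − 18·3.5 = -61.2500; (r_i+r_j)·cross = 18.5·-61.2500 = -1133.1250
edge 1: (18,3.5)→(20,4)  cross = 18·4 − 20·3.5 = 2.0000; (r_i+r_j)·cross = 38·2.0000 = 76.0000
edge 2: (20,4)→(19.5,19.5)  cross = 20·19.5 − 19.5·4 = 312.0000; (r_i+r_j)·cross = 39.5·312.0000 = 12324.0000
edge 3: (19.5,19.5)→(8.5,16.5)  cross = 19.5·16.5 − 8.5·19.5 = 156.0000; (r_i+r_j)·cross = 28·156.0000 = 4368.0000
edge 4: (8.5,16.5)→(0.5,3.5)  cross = 8.5·3.5 − 0.5·16.5 = 21.5000; (r_i+r_j)·cross = 9·21.5000 = 193.5000
Σcross = 430.2500 → A = |Σcross|/2 = 215.1250 mm²
Σ(r_i+r_j)·cross = 15828.3750 → first moment M = |Σ|/6 = 2638.0625
R_c = M/A = 2638.0625/215.1250 = 12.2629 mm
θ = 224° = 3.909538 rad
V = θ·R_c·A = 3.909538·12.2629·215.1250 = 10313.604 mm³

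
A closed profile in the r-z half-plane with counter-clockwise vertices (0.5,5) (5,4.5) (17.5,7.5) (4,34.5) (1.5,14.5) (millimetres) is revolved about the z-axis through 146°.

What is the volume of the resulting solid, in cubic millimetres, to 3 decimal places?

Volume = 4806.400 mm³

Profile (r,z), 5 vertices: (0.5,5) (5,4.5) (17.5,7.5) (4,34.5) (1.5,14.5)
edge 0: (0.5,5)→(5,4.5)  cross = 0.5·4.5 − 5·5 = -22.7500; (r_i+r_j)·cross = 5.5·-22.7500 = -125.1250
edge 1: (5,4.5)→(17.5,7.5)  cross = 5·7.5 − 17.5·4.5 = -41.2500; (r_i+r_j)·cross = 22.5·-41.2500 = -928.1250
edge 2: (17.5,7.5)→(4,34.5)  cross = 17.5·34.5 − 4·7.5 = 573.7500; (r_i+r_j)·cross = 21.5·573.7500 = 12335.6250
edge 3: (4,34.5)→(1.5,14.5)  cross = 4·14.5 − 1.5·34.5 = 6.2500; (r_i+r_j)·cross = 5.5·6.2500 = 34.3750
edge 4: (1.5,14.5)→(0.5,5)  cross = 1.5·5 − 0.5·14.5 = 0.2500; (r_i+r_j)·cross = 2·0.2500 = 0.5000
Σcross = 516.2500 → A = |Σcross|/2 = 258.1250 mm²
Σ(r_i+r_j)·cross = 11317.2500 → first moment M = |Σ|/6 = 1886.2083
R_c = M/A = 1886.2083/258.1250 = 7.3073 mm
θ = 146° = 2.548181 rad
V = θ·R_c·A = 2.548181·7.3073·258.1250 = 4806.400 mm³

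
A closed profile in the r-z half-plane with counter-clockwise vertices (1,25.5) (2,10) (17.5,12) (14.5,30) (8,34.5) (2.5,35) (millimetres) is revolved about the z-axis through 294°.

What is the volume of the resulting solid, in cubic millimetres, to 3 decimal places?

Profile (r,z), 6 vertices: (1,25.5) (2,10) (17.5,12) (14.5,30) (8,34.5) (2.5,35)
edge 0: (1,25.5)→(2,10)  cross = 1·10 − 2·25.5 = -41.0000; (r_i+r_j)·cross = 3·-41.0000 = -123.0000
edge 1: (2,10)→(17.5,12)  cross = 2·12 − 17.5·10 = -151.0000; (r_i+r_j)·cross = 19.5·-151.0000 = -2944.5000
edge 2: (17.5,12)→(14.5,30)  cross = 17.5·30 − 14.5·12 = 351.0000; (r_i+r_j)·cross = 32·351.0000 = 11232.0000
edge 3: (14.5,30)→(8,34.5)  cross = 14.5·34.5 − 8·30 = 260.2500; (r_i+r_j)·cross = 22.5·260.2500 = 5855.6250
edge 4: (8,34.5)→(2.5,35)  cross = 8·35 − 2.5·34.5 = 193.7500; (r_i+r_j)·cross = 10.5·193.7500 = 2034.3750
edge 5: (2.5,35)→(1,25.5)  cross = 2.5·25.5 − 1·35 = 28.7500; (r_i+r_j)·cross = 3.5·28.7500 = 100.6250
Σcross = 641.7500 → A = |Σcross|/2 = 320.8750 mm²
Σ(r_i+r_j)·cross = 16155.1250 → first moment M = |Σ|/6 = 2692.5208
R_c = M/A = 2692.5208/320.8750 = 8.3912 mm
θ = 294° = 5.131268 rad
V = θ·R_c·A = 5.131268·8.3912·320.8750 = 13816.046 mm³

Volume = 13816.046 mm³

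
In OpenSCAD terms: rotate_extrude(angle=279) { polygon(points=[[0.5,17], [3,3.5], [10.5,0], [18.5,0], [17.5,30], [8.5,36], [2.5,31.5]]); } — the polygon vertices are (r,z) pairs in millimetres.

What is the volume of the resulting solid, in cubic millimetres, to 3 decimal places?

Volume = 25237.644 mm³

Profile (r,z), 7 vertices: (0.5,17) (3,3.5) (10.5,0) (18.5,0) (17.5,30) (8.5,36) (2.5,31.5)
edge 0: (0.5,17)→(3,3.5)  cross = 0.5·3.5 − 3·17 = -49.2500; (r_i+r_j)·cross = 3.5·-49.2500 = -172.3750
edge 1: (3,3.5)→(10.5,0)  cross = 3·0 − 10.5·3.5 = -36.7500; (r_i+r_j)·cross = 13.5·-36.7500 = -496.1250
edge 2: (10.5,0)→(18.5,0)  cross = 10.5·0 − 18.5·0 = 0.0000; (r_i+r_j)·cross = 29·0.0000 = 0.0000
edge 3: (18.5,0)→(17.5,30)  cross = 18.5·30 − 17.5·0 = 555.0000; (r_i+r_j)·cross = 36·555.0000 = 19980.0000
edge 4: (17.5,30)→(8.5,36)  cross = 17.5·36 − 8.5·30 = 375.0000; (r_i+r_j)·cross = 26·375.0000 = 9750.0000
edge 5: (8.5,36)→(2.5,31.5)  cross = 8.5·31.5 − 2.5·36 = 177.7500; (r_i+r_j)·cross = 11·177.7500 = 1955.2500
edge 6: (2.5,31.5)→(0.5,17)  cross = 2.5·17 − 0.5·31.5 = 26.7500; (r_i+r_j)·cross = 3·26.7500 = 80.2500
Σcross = 1048.5000 → A = |Σcross|/2 = 524.2500 mm²
Σ(r_i+r_j)·cross = 31097.0000 → first moment M = |Σ|/6 = 5182.8333
R_c = M/A = 5182.8333/524.2500 = 9.8862 mm
θ = 279° = 4.869469 rad
V = θ·R_c·A = 4.869469·9.8862·524.2500 = 25237.644 mm³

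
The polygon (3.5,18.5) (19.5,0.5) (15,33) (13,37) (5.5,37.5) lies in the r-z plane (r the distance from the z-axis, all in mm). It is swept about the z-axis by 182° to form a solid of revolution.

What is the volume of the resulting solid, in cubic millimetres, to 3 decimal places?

Profile (r,z), 5 vertices: (3.5,18.5) (19.5,0.5) (15,33) (13,37) (5.5,37.5)
edge 0: (3.5,18.5)→(19.5,0.5)  cross = 3.5·0.5 − 19.5·18.5 = -359.0000; (r_i+r_j)·cross = 23·-359.0000 = -8257.0000
edge 1: (19.5,0.5)→(15,33)  cross = 19.5·33 − 15·0.5 = 636.0000; (r_i+r_j)·cross = 34.5·636.0000 = 21942.0000
edge 2: (15,33)→(13,37)  cross = 15·37 − 13·33 = 126.0000; (r_i+r_j)·cross = 28·126.0000 = 3528.0000
edge 3: (13,37)→(5.5,37.5)  cross = 13·37.5 − 5.5·37 = 284.0000; (r_i+r_j)·cross = 18.5·284.0000 = 5254.0000
edge 4: (5.5,37.5)→(3.5,18.5)  cross = 5.5·18.5 − 3.5·37.5 = -29.5000; (r_i+r_j)·cross = 9·-29.5000 = -265.5000
Σcross = 657.5000 → A = |Σcross|/2 = 328.7500 mm²
Σ(r_i+r_j)·cross = 22201.5000 → first moment M = |Σ|/6 = 3700.2500
R_c = M/A = 3700.2500/328.7500 = 11.2555 mm
θ = 182° = 3.176499 rad
V = θ·R_c·A = 3.176499·11.2555·328.7500 = 11753.841 mm³

Volume = 11753.841 mm³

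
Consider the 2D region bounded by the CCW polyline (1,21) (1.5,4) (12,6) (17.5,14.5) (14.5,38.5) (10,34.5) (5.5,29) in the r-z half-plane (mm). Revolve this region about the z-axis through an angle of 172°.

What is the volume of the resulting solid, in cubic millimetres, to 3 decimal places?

Volume = 10612.952 mm³

Profile (r,z), 7 vertices: (1,21) (1.5,4) (12,6) (17.5,14.5) (14.5,38.5) (10,34.5) (5.5,29)
edge 0: (1,21)→(1.5,4)  cross = 1·4 − 1.5·21 = -27.5000; (r_i+r_j)·cross = 2.5·-27.5000 = -68.7500
edge 1: (1.5,4)→(12,6)  cross = 1.5·6 − 12·4 = -39.0000; (r_i+r_j)·cross = 13.5·-39.0000 = -526.5000
edge 2: (12,6)→(17.5,14.5)  cross = 12·14.5 − 17.5·6 = 69.0000; (r_i+r_j)·cross = 29.5·69.0000 = 2035.5000
edge 3: (17.5,14.5)→(14.5,38.5)  cross = 17.5·38.5 − 14.5·14.5 = 463.5000; (r_i+r_j)·cross = 32·463.5000 = 14832.0000
edge 4: (14.5,38.5)→(10,34.5)  cross = 14.5·34.5 − 10·38.5 = 115.2500; (r_i+r_j)·cross = 24.5·115.2500 = 2823.6250
edge 5: (10,34.5)→(5.5,29)  cross = 10·29 − 5.5·34.5 = 100.2500; (r_i+r_j)·cross = 15.5·100.2500 = 1553.8750
edge 6: (5.5,29)→(1,21)  cross = 5.5·21 − 1·29 = 86.5000; (r_i+r_j)·cross = 6.5·86.5000 = 562.2500
Σcross = 768.0000 → A = |Σcross|/2 = 384.0000 mm²
Σ(r_i+r_j)·cross = 21212.0000 → first moment M = |Σ|/6 = 3535.3333
R_c = M/A = 3535.3333/384.0000 = 9.2066 mm
θ = 172° = 3.001966 rad
V = θ·R_c·A = 3.001966·9.2066·384.0000 = 10612.952 mm³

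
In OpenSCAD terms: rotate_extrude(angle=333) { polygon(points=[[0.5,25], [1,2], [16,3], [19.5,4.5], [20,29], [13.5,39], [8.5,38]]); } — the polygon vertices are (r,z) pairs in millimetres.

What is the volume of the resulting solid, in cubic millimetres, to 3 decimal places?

Profile (r,z), 7 vertices: (0.5,25) (1,2) (16,3) (19.5,4.5) (20,29) (13.5,39) (8.5,38)
edge 0: (0.5,25)→(1,2)  cross = 0.5·2 − 1·25 = -24.0000; (r_i+r_j)·cross = 1.5·-24.0000 = -36.0000
edge 1: (1,2)→(16,3)  cross = 1·3 − 16·2 = -29.0000; (r_i+r_j)·cross = 17·-29.0000 = -493.0000
edge 2: (16,3)→(19.5,4.5)  cross = 16·4.5 − 19.5·3 = 13.5000; (r_i+r_j)·cross = 35.5·13.5000 = 479.2500
edge 3: (19.5,4.5)→(20,29)  cross = 19.5·29 − 20·4.5 = 475.5000; (r_i+r_j)·cross = 39.5·475.5000 = 18782.2500
edge 4: (20,29)→(13.5,39)  cross = 20·39 − 13.5·29 = 388.5000; (r_i+r_j)·cross = 33.5·388.5000 = 13014.7500
edge 5: (13.5,39)→(8.5,38)  cross = 13.5·38 − 8.5·39 = 181.5000; (r_i+r_j)·cross = 22·181.5000 = 3993.0000
edge 6: (8.5,38)→(0.5,25)  cross = 8.5·25 − 0.5·38 = 193.5000; (r_i+r_j)·cross = 9·193.5000 = 1741.5000
Σcross = 1199.5000 → A = |Σcross|/2 = 599.7500 mm²
Σ(r_i+r_j)·cross = 37481.7500 → first moment M = |Σ|/6 = 6246.9583
R_c = M/A = 6246.9583/599.7500 = 10.4159 mm
θ = 333° = 5.811946 rad
V = θ·R_c·A = 5.811946·10.4159·599.7500 = 36306.987 mm³

Volume = 36306.987 mm³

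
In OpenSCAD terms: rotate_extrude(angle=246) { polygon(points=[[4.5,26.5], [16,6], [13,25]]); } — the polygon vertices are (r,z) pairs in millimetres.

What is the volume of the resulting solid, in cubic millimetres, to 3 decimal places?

Volume = 3763.619 mm³

Profile (r,z), 3 vertices: (4.5,26.5) (16,6) (13,25)
edge 0: (4.5,26.5)→(16,6)  cross = 4.5·6 − 16·26.5 = -397.0000; (r_i+r_j)·cross = 20.5·-397.0000 = -8138.5000
edge 1: (16,6)→(13,25)  cross = 16·25 − 13·6 = 322.0000; (r_i+r_j)·cross = 29·322.0000 = 9338.0000
edge 2: (13,25)→(4.5,26.5)  cross = 13·26.5 − 4.5·25 = 232.0000; (r_i+r_j)·cross = 17.5·232.0000 = 4060.0000
Σcross = 157.0000 → A = |Σcross|/2 = 78.5000 mm²
Σ(r_i+r_j)·cross = 5259.5000 → first moment M = |Σ|/6 = 876.5833
R_c = M/A = 876.5833/78.5000 = 11.1667 mm
θ = 246° = 4.293510 rad
V = θ·R_c·A = 4.293510·11.1667·78.5000 = 3763.619 mm³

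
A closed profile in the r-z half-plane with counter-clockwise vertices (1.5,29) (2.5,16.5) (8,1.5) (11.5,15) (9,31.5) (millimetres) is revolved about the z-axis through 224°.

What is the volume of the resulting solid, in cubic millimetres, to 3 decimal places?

Profile (r,z), 5 vertices: (1.5,29) (2.5,16.5) (8,1.5) (11.5,15) (9,31.5)
edge 0: (1.5,29)→(2.5,16.5)  cross = 1.5·16.5 − 2.5·29 = -47.7500; (r_i+r_j)·cross = 4·-47.7500 = -191.0000
edge 1: (2.5,16.5)→(8,1.5)  cross = 2.5·1.5 − 8·16.5 = -128.2500; (r_i+r_j)·cross = 10.5·-128.2500 = -1346.6250
edge 2: (8,1.5)→(11.5,15)  cross = 8·15 − 11.5·1.5 = 102.7500; (r_i+r_j)·cross = 19.5·102.7500 = 2003.6250
edge 3: (11.5,15)→(9,31.5)  cross = 11.5·31.5 − 9·15 = 227.2500; (r_i+r_j)·cross = 20.5·227.2500 = 4658.6250
edge 4: (9,31.5)→(1.5,29)  cross = 9·29 − 1.5·31.5 = 213.7500; (r_i+r_j)·cross = 10.5·213.7500 = 2244.3750
Σcross = 367.7500 → A = |Σcross|/2 = 183.8750 mm²
Σ(r_i+r_j)·cross = 7369.0000 → first moment M = |Σ|/6 = 1228.1667
R_c = M/A = 1228.1667/183.8750 = 6.6794 mm
θ = 224° = 3.909538 rad
V = θ·R_c·A = 3.909538·6.6794·183.8750 = 4801.564 mm³

Volume = 4801.564 mm³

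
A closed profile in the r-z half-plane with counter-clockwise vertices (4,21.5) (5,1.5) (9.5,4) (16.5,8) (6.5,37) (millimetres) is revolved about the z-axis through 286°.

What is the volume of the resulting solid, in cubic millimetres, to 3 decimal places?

Volume = 10140.312 mm³

Profile (r,z), 5 vertices: (4,21.5) (5,1.5) (9.5,4) (16.5,8) (6.5,37)
edge 0: (4,21.5)→(5,1.5)  cross = 4·1.5 − 5·21.5 = -101.5000; (r_i+r_j)·cross = 9·-101.5000 = -913.5000
edge 1: (5,1.5)→(9.5,4)  cross = 5·4 − 9.5·1.5 = 5.7500; (r_i+r_j)·cross = 14.5·5.7500 = 83.3750
edge 2: (9.5,4)→(16.5,8)  cross = 9.5·8 − 16.5·4 = 10.0000; (r_i+r_j)·cross = 26·10.0000 = 260.0000
edge 3: (16.5,8)→(6.5,37)  cross = 16.5·37 − 6.5·8 = 558.5000; (r_i+r_j)·cross = 23·558.5000 = 12845.5000
edge 4: (6.5,37)→(4,21.5)  cross = 6.5·21.5 − 4·37 = -8.2500; (r_i+r_j)·cross = 10.5·-8.2500 = -86.6250
Σcross = 464.5000 → A = |Σcross|/2 = 232.2500 mm²
Σ(r_i+r_j)·cross = 12188.7500 → first moment M = |Σ|/6 = 2031.4583
R_c = M/A = 2031.4583/232.2500 = 8.7469 mm
θ = 286° = 4.991642 rad
V = θ·R_c·A = 4.991642·8.7469·232.2500 = 10140.312 mm³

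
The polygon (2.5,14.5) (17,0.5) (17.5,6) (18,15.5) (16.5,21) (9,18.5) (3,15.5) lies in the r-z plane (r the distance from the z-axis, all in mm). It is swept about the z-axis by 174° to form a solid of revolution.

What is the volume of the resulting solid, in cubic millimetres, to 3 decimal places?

Profile (r,z), 7 vertices: (2.5,14.5) (17,0.5) (17.5,6) (18,15.5) (16.5,21) (9,18.5) (3,15.5)
edge 0: (2.5,14.5)→(17,0.5)  cross = 2.5·0.5 − 17·14.5 = -245.2500; (r_i+r_j)·cross = 19.5·-245.2500 = -4782.3750
edge 1: (17,0.5)→(17.5,6)  cross = 17·6 − 17.5·0.5 = 93.2500; (r_i+r_j)·cross = 34.5·93.2500 = 3217.1250
edge 2: (17.5,6)→(18,15.5)  cross = 17.5·15.5 − 18·6 = 163.2500; (r_i+r_j)·cross = 35.5·163.2500 = 5795.3750
edge 3: (18,15.5)→(16.5,21)  cross = 18·21 − 16.5·15.5 = 122.2500; (r_i+r_j)·cross = 34.5·122.2500 = 4217.6250
edge 4: (16.5,21)→(9,18.5)  cross = 16.5·18.5 − 9·21 = 116.2500; (r_i+r_j)·cross = 25.5·116.2500 = 2964.3750
edge 5: (9,18.5)→(3,15.5)  cross = 9·15.5 − 3·18.5 = 84.0000; (r_i+r_j)·cross = 12·84.0000 = 1008.0000
edge 6: (3,15.5)→(2.5,14.5)  cross = 3·14.5 − 2.5·15.5 = 4.7500; (r_i+r_j)·cross = 5.5·4.7500 = 26.1250
Σcross = 338.5000 → A = |Σcross|/2 = 169.2500 mm²
Σ(r_i+r_j)·cross = 12446.2500 → first moment M = |Σ|/6 = 2074.3750
R_c = M/A = 2074.3750/169.2500 = 12.2563 mm
θ = 174° = 3.036873 rad
V = θ·R_c·A = 3.036873·12.2563·169.2500 = 6299.613 mm³

Volume = 6299.613 mm³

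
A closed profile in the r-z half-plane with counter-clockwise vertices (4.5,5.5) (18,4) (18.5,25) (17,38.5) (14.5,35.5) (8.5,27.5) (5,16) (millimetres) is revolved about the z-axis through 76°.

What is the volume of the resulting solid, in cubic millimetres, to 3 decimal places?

Volume = 5595.907 mm³

Profile (r,z), 7 vertices: (4.5,5.5) (18,4) (18.5,25) (17,38.5) (14.5,35.5) (8.5,27.5) (5,16)
edge 0: (4.5,5.5)→(18,4)  cross = 4.5·4 − 18·5.5 = -81.0000; (r_i+r_j)·cross = 22.5·-81.0000 = -1822.5000
edge 1: (18,4)→(18.5,25)  cross = 18·25 − 18.5·4 = 376.0000; (r_i+r_j)·cross = 36.5·376.0000 = 13724.0000
edge 2: (18.5,25)→(17,38.5)  cross = 18.5·38.5 − 17·25 = 287.2500; (r_i+r_j)·cross = 35.5·287.2500 = 10197.3750
edge 3: (17,38.5)→(14.5,35.5)  cross = 17·35.5 − 14.5·38.5 = 45.2500; (r_i+r_j)·cross = 31.5·45.2500 = 1425.3750
edge 4: (14.5,35.5)→(8.5,27.5)  cross = 14.5·27.5 − 8.5·35.5 = 97.0000; (r_i+r_j)·cross = 23·97.0000 = 2231.0000
edge 5: (8.5,27.5)→(5,16)  cross = 8.5·16 − 5·27.5 = -1.5000; (r_i+r_j)·cross = 13.5·-1.5000 = -20.2500
edge 6: (5,16)→(4.5,5.5)  cross = 5·5.5 − 4.5·16 = -44.5000; (r_i+r_j)·cross = 9.5·-44.5000 = -422.7500
Σcross = 678.5000 → A = |Σcross|/2 = 339.2500 mm²
Σ(r_i+r_j)·cross = 25312.2500 → first moment M = |Σ|/6 = 4218.7083
R_c = M/A = 4218.7083/339.2500 = 12.4354 mm
θ = 76° = 1.326450 rad
V = θ·R_c·A = 1.326450·12.4354·339.2500 = 5595.907 mm³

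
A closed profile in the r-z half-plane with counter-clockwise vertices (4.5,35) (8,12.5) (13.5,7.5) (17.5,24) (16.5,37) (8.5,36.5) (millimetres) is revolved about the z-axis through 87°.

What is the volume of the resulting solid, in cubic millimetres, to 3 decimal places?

Volume = 4635.597 mm³

Profile (r,z), 6 vertices: (4.5,35) (8,12.5) (13.5,7.5) (17.5,24) (16.5,37) (8.5,36.5)
edge 0: (4.5,35)→(8,12.5)  cross = 4.5·12.5 − 8·35 = -223.7500; (r_i+r_j)·cross = 12.5·-223.7500 = -2796.8750
edge 1: (8,12.5)→(13.5,7.5)  cross = 8·7.5 − 13.5·12.5 = -108.7500; (r_i+r_j)·cross = 21.5·-108.7500 = -2338.1250
edge 2: (13.5,7.5)→(17.5,24)  cross = 13.5·24 − 17.5·7.5 = 192.7500; (r_i+r_j)·cross = 31·192.7500 = 5975.2500
edge 3: (17.5,24)→(16.5,37)  cross = 17.5·37 − 16.5·24 = 251.5000; (r_i+r_j)·cross = 34·251.5000 = 8551.0000
edge 4: (16.5,37)→(8.5,36.5)  cross = 16.5·36.5 − 8.5·37 = 287.7500; (r_i+r_j)·cross = 25·287.7500 = 7193.7500
edge 5: (8.5,36.5)→(4.5,35)  cross = 8.5·35 − 4.5·36.5 = 133.2500; (r_i+r_j)·cross = 13·133.2500 = 1732.2500
Σcross = 532.7500 → A = |Σcross|/2 = 266.3750 mm²
Σ(r_i+r_j)·cross = 18317.2500 → first moment M = |Σ|/6 = 3052.8750
R_c = M/A = 3052.8750/266.3750 = 11.4608 mm
θ = 87° = 1.518436 rad
V = θ·R_c·A = 1.518436·11.4608·266.3750 = 4635.597 mm³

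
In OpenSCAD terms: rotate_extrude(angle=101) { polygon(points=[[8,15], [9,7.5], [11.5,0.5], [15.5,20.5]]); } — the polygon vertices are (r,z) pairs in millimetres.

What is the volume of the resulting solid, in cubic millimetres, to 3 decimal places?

Volume = 1414.596 mm³

Profile (r,z), 4 vertices: (8,15) (9,7.5) (11.5,0.5) (15.5,20.5)
edge 0: (8,15)→(9,7.5)  cross = 8·7.5 − 9·15 = -75.0000; (r_i+r_j)·cross = 17·-75.0000 = -1275.0000
edge 1: (9,7.5)→(11.5,0.5)  cross = 9·0.5 − 11.5·7.5 = -81.7500; (r_i+r_j)·cross = 20.5·-81.7500 = -1675.8750
edge 2: (11.5,0.5)→(15.5,20.5)  cross = 11.5·20.5 − 15.5·0.5 = 228.0000; (r_i+r_j)·cross = 27·228.0000 = 6156.0000
edge 3: (15.5,20.5)→(8,15)  cross = 15.5·15 − 8·20.5 = 68.5000; (r_i+r_j)·cross = 23.5·68.5000 = 1609.7500
Σcross = 139.7500 → A = |Σcross|/2 = 69.8750 mm²
Σ(r_i+r_j)·cross = 4814.8750 → first moment M = |Σ|/6 = 802.4792
R_c = M/A = 802.4792/69.8750 = 11.4845 mm
θ = 101° = 1.762783 rad
V = θ·R_c·A = 1.762783·11.4845·69.8750 = 1414.596 mm³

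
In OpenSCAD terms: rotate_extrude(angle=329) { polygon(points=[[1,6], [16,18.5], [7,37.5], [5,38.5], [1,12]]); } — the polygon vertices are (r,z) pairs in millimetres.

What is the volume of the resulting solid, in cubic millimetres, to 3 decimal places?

Profile (r,z), 5 vertices: (1,6) (16,18.5) (7,37.5) (5,38.5) (1,12)
edge 0: (1,6)→(16,18.5)  cross = 1·18.5 − 16·6 = -77.5000; (r_i+r_j)·cross = 17·-77.5000 = -1317.5000
edge 1: (16,18.5)→(7,37.5)  cross = 16·37.5 − 7·18.5 = 470.5000; (r_i+r_j)·cross = 23·470.5000 = 10821.5000
edge 2: (7,37.5)→(5,38.5)  cross = 7·38.5 − 5·37.5 = 82.0000; (r_i+r_j)·cross = 12·82.0000 = 984.0000
edge 3: (5,38.5)→(1,12)  cross = 5·12 − 1·38.5 = 21.5000; (r_i+r_j)·cross = 6·21.5000 = 129.0000
edge 4: (1,12)→(1,6)  cross = 1·6 − 1·12 = -6.0000; (r_i+r_j)·cross = 2·-6.0000 = -12.0000
Σcross = 490.5000 → A = |Σcross|/2 = 245.2500 mm²
Σ(r_i+r_j)·cross = 10605.0000 → first moment M = |Σ|/6 = 1767.5000
R_c = M/A = 1767.5000/245.2500 = 7.2069 mm
θ = 329° = 5.742133 rad
V = θ·R_c·A = 5.742133·7.2069·245.2500 = 10149.221 mm³

Volume = 10149.221 mm³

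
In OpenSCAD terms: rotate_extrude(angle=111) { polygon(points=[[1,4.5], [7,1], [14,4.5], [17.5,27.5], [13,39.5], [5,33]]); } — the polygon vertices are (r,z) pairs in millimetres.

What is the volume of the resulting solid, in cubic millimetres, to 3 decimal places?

Volume = 7766.617 mm³

Profile (r,z), 6 vertices: (1,4.5) (7,1) (14,4.5) (17.5,27.5) (13,39.5) (5,33)
edge 0: (1,4.5)→(7,1)  cross = 1·1 − 7·4.5 = -30.5000; (r_i+r_j)·cross = 8·-30.5000 = -244.0000
edge 1: (7,1)→(14,4.5)  cross = 7·4.5 − 14·1 = 17.5000; (r_i+r_j)·cross = 21·17.5000 = 367.5000
edge 2: (14,4.5)→(17.5,27.5)  cross = 14·27.5 − 17.5·4.5 = 306.2500; (r_i+r_j)·cross = 31.5·306.2500 = 9646.8750
edge 3: (17.5,27.5)→(13,39.5)  cross = 17.5·39.5 − 13·27.5 = 333.7500; (r_i+r_j)·cross = 30.5·333.7500 = 10179.3750
edge 4: (13,39.5)→(5,33)  cross = 13·33 − 5·39.5 = 231.5000; (r_i+r_j)·cross = 18·231.5000 = 4167.0000
edge 5: (5,33)→(1,4.5)  cross = 5·4.5 − 1·33 = -10.5000; (r_i+r_j)·cross = 6·-10.5000 = -63.0000
Σcross = 848.0000 → A = |Σcross|/2 = 424.0000 mm²
Σ(r_i+r_j)·cross = 24053.7500 → first moment M = |Σ|/6 = 4008.9583
R_c = M/A = 4008.9583/424.0000 = 9.4551 mm
θ = 111° = 1.937315 rad
V = θ·R_c·A = 1.937315·9.4551·424.0000 = 7766.617 mm³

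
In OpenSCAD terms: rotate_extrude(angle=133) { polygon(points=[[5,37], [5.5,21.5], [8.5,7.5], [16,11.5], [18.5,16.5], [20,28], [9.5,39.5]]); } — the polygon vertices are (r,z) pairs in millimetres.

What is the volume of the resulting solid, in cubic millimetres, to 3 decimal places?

Profile (r,z), 7 vertices: (5,37) (5.5,21.5) (8.5,7.5) (16,11.5) (18.5,16.5) (20,28) (9.5,39.5)
edge 0: (5,37)→(5.5,21.5)  cross = 5·21.5 − 5.5·37 = -96.0000; (r_i+r_j)·cross = 10.5·-96.0000 = -1008.0000
edge 1: (5.5,21.5)→(8.5,7.5)  cross = 5.5·7.5 − 8.5·21.5 = -141.5000; (r_i+r_j)·cross = 14·-141.5000 = -1981.0000
edge 2: (8.5,7.5)→(16,11.5)  cross = 8.5·11.5 − 16·7.5 = -22.2500; (r_i+r_j)·cross = 24.5·-22.2500 = -545.1250
edge 3: (16,11.5)→(18.5,16.5)  cross = 16·16.5 − 18.5·11.5 = 51.2500; (r_i+r_j)·cross = 34.5·51.2500 = 1768.1250
edge 4: (18.5,16.5)→(20,28)  cross = 18.5·28 − 20·16.5 = 188.0000; (r_i+r_j)·cross = 38.5·188.0000 = 7238.0000
edge 5: (20,28)→(9.5,39.5)  cross = 20·39.5 − 9.5·28 = 524.0000; (r_i+r_j)·cross = 29.5·524.0000 = 15458.0000
edge 6: (9.5,39.5)→(5,37)  cross = 9.5·37 − 5·39.5 = 154.0000; (r_i+r_j)·cross = 14.5·154.0000 = 2233.0000
Σcross = 657.5000 → A = |Σcross|/2 = 328.7500 mm²
Σ(r_i+r_j)·cross = 23163.0000 → first moment M = |Σ|/6 = 3860.5000
R_c = M/A = 3860.5000/328.7500 = 11.7430 mm
θ = 133° = 2.321288 rad
V = θ·R_c·A = 2.321288·11.7430·328.7500 = 8961.332 mm³

Volume = 8961.332 mm³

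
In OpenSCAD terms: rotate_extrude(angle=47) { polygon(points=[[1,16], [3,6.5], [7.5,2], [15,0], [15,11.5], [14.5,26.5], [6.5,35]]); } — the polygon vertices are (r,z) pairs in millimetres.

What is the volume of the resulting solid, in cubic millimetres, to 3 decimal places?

Profile (r,z), 7 vertices: (1,16) (3,6.5) (7.5,2) (15,0) (15,11.5) (14.5,26.5) (6.5,35)
edge 0: (1,16)→(3,6.5)  cross = 1·6.5 − 3·16 = -41.5000; (r_i+r_j)·cross = 4·-41.5000 = -166.0000
edge 1: (3,6.5)→(7.5,2)  cross = 3·2 − 7.5·6.5 = -42.7500; (r_i+r_j)·cross = 10.5·-42.7500 = -448.8750
edge 2: (7.5,2)→(15,0)  cross = 7.5·0 − 15·2 = -30.0000; (r_i+r_j)·cross = 22.5·-30.0000 = -675.0000
edge 3: (15,0)→(15,11.5)  cross = 15·11.5 − 15·0 = 172.5000; (r_i+r_j)·cross = 30·172.5000 = 5175.0000
edge 4: (15,11.5)→(14.5,26.5)  cross = 15·26.5 − 14.5·11.5 = 230.7500; (r_i+r_j)·cross = 29.5·230.7500 = 6807.1250
edge 5: (14.5,26.5)→(6.5,35)  cross = 14.5·35 − 6.5·26.5 = 335.2500; (r_i+r_j)·cross = 21·335.2500 = 7040.2500
edge 6: (6.5,35)→(1,16)  cross = 6.5·16 − 1·35 = 69.0000; (r_i+r_j)·cross = 7.5·69.0000 = 517.5000
Σcross = 693.2500 → A = |Σcross|/2 = 346.6250 mm²
Σ(r_i+r_j)·cross = 18250.0000 → first moment M = |Σ|/6 = 3041.6667
R_c = M/A = 3041.6667/346.6250 = 8.7751 mm
θ = 47° = 0.820305 rad
V = θ·R_c·A = 0.820305·8.7751·346.6250 = 2495.094 mm³

Volume = 2495.094 mm³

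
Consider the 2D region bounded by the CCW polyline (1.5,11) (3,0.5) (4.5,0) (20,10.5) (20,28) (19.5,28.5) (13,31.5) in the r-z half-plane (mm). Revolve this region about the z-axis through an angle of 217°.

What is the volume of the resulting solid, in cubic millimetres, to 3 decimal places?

Profile (r,z), 7 vertices: (1.5,11) (3,0.5) (4.5,0) (20,10.5) (20,28) (19.5,28.5) (13,31.5)
edge 0: (1.5,11)→(3,0.5)  cross = 1.5·0.5 − 3·11 = -32.2500; (r_i+r_j)·cross = 4.5·-32.2500 = -145.1250
edge 1: (3,0.5)→(4.5,0)  cross = 3·0 − 4.5·0.5 = -2.2500; (r_i+r_j)·cross = 7.5·-2.2500 = -16.8750
edge 2: (4.5,0)→(20,10.5)  cross = 4.5·10.5 − 20·0 = 47.2500; (r_i+r_j)·cross = 24.5·47.2500 = 1157.6250
edge 3: (20,10.5)→(20,28)  cross = 20·28 − 20·10.5 = 350.0000; (r_i+r_j)·cross = 40·350.0000 = 14000.0000
edge 4: (20,28)→(19.5,28.5)  cross = 20·28.5 − 19.5·28 = 24.0000; (r_i+r_j)·cross = 39.5·24.0000 = 948.0000
edge 5: (19.5,28.5)→(13,31.5)  cross = 19.5·31.5 − 13·28.5 = 243.7500; (r_i+r_j)·cross = 32.5·243.7500 = 7921.8750
edge 6: (13,31.5)→(1.5,11)  cross = 13·11 − 1.5·31.5 = 95.7500; (r_i+r_j)·cross = 14.5·95.7500 = 1388.3750
Σcross = 726.2500 → A = |Σcross|/2 = 363.1250 mm²
Σ(r_i+r_j)·cross = 25253.8750 → first moment M = |Σ|/6 = 4208.9792
R_c = M/A = 4208.9792/363.1250 = 11.5910 mm
θ = 217° = 3.787364 rad
V = θ·R_c·A = 3.787364·11.5910·363.1250 = 15940.938 mm³

Volume = 15940.938 mm³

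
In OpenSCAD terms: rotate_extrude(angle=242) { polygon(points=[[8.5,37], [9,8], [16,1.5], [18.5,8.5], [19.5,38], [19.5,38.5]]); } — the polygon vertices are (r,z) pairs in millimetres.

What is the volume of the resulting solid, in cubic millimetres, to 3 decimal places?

Profile (r,z), 6 vertices: (8.5,37) (9,8) (16,1.5) (18.5,8.5) (19.5,38) (19.5,38.5)
edge 0: (8.5,37)→(9,8)  cross = 8.5·8 − 9·37 = -265.0000; (r_i+r_j)·cross = 17.5·-265.0000 = -4637.5000
edge 1: (9,8)→(16,1.5)  cross = 9·1.5 − 16·8 = -114.5000; (r_i+r_j)·cross = 25·-114.5000 = -2862.5000
edge 2: (16,1.5)→(18.5,8.5)  cross = 16·8.5 − 18.5·1.5 = 108.2500; (r_i+r_j)·cross = 34.5·108.2500 = 3734.6250
edge 3: (18.5,8.5)→(19.5,38)  cross = 18.5·38 − 19.5·8.5 = 537.2500; (r_i+r_j)·cross = 38·537.2500 = 20415.5000
edge 4: (19.5,38)→(19.5,38.5)  cross = 19.5·38.5 − 19.5·38 = 9.7500; (r_i+r_j)·cross = 39·9.7500 = 380.2500
edge 5: (19.5,38.5)→(8.5,37)  cross = 19.5·37 − 8.5·38.5 = 394.2500; (r_i+r_j)·cross = 28·394.2500 = 11039.0000
Σcross = 670.0000 → A = |Σcross|/2 = 335.0000 mm²
Σ(r_i+r_j)·cross = 28069.3750 → first moment M = |Σ|/6 = 4678.2292
R_c = M/A = 4678.2292/335.0000 = 13.9649 mm
θ = 242° = 4.223697 rad
V = θ·R_c·A = 4.223697·13.9649·335.0000 = 19759.422 mm³

Volume = 19759.422 mm³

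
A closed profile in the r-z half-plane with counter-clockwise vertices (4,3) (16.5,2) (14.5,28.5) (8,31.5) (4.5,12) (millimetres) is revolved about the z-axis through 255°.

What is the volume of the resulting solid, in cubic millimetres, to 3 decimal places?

Volume = 12691.413 mm³

Profile (r,z), 5 vertices: (4,3) (16.5,2) (14.5,28.5) (8,31.5) (4.5,12)
edge 0: (4,3)→(16.5,2)  cross = 4·2 − 16.5·3 = -41.5000; (r_i+r_j)·cross = 20.5·-41.5000 = -850.7500
edge 1: (16.5,2)→(14.5,28.5)  cross = 16.5·28.5 − 14.5·2 = 441.2500; (r_i+r_j)·cross = 31·441.2500 = 13678.7500
edge 2: (14.5,28.5)→(8,31.5)  cross = 14.5·31.5 − 8·28.5 = 228.7500; (r_i+r_j)·cross = 22.5·228.7500 = 5146.8750
edge 3: (8,31.5)→(4.5,12)  cross = 8·12 − 4.5·31.5 = -45.7500; (r_i+r_j)·cross = 12.5·-45.7500 = -571.8750
edge 4: (4.5,12)→(4,3)  cross = 4.5·3 − 4·12 = -34.5000; (r_i+r_j)·cross = 8.5·-34.5000 = -293.2500
Σcross = 548.2500 → A = |Σcross|/2 = 274.1250 mm²
Σ(r_i+r_j)·cross = 17109.7500 → first moment M = |Σ|/6 = 2851.6250
R_c = M/A = 2851.6250/274.1250 = 10.4026 mm
θ = 255° = 4.450590 rad
V = θ·R_c·A = 4.450590·10.4026·274.1250 = 12691.413 mm³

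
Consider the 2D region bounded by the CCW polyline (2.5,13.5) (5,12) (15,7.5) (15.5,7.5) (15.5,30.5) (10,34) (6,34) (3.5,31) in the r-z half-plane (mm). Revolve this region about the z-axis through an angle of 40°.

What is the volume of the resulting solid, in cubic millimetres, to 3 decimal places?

Profile (r,z), 8 vertices: (2.5,13.5) (5,12) (15,7.5) (15.5,7.5) (15.5,30.5) (10,34) (6,34) (3.5,31)
edge 0: (2.5,13.5)→(5,12)  cross = 2.5·12 − 5·13.5 = -37.5000; (r_i+r_j)·cross = 7.5·-37.5000 = -281.2500
edge 1: (5,12)→(15,7.5)  cross = 5·7.5 − 15·12 = -142.5000; (r_i+r_j)·cross = 20·-142.5000 = -2850.0000
edge 2: (15,7.5)→(15.5,7.5)  cross = 15·7.5 − 15.5·7.5 = -3.7500; (r_i+r_j)·cross = 30.5·-3.7500 = -114.3750
edge 3: (15.5,7.5)→(15.5,30.5)  cross = 15.5·30.5 − 15.5·7.5 = 356.5000; (r_i+r_j)·cross = 31·356.5000 = 11051.5000
edge 4: (15.5,30.5)→(10,34)  cross = 15.5·34 − 10·30.5 = 222.0000; (r_i+r_j)·cross = 25.5·222.0000 = 5661.0000
edge 5: (10,34)→(6,34)  cross = 10·34 − 6·34 = 136.0000; (r_i+r_j)·cross = 16·136.0000 = 2176.0000
edge 6: (6,34)→(3.5,31)  cross = 6·31 − 3.5·34 = 67.0000; (r_i+r_j)·cross = 9.5·67.0000 = 636.5000
edge 7: (3.5,31)→(2.5,13.5)  cross = 3.5·13.5 − 2.5·31 = -30.2500; (r_i+r_j)·cross = 6·-30.2500 = -181.5000
Σcross = 567.5000 → A = |Σcross|/2 = 283.7500 mm²
Σ(r_i+r_j)·cross = 16097.8750 → first moment M = |Σ|/6 = 2682.9792
R_c = M/A = 2682.9792/283.7500 = 9.4554 mm
θ = 40° = 0.698132 rad
V = θ·R_c·A = 0.698132·9.4554·283.7500 = 1873.073 mm³

Volume = 1873.073 mm³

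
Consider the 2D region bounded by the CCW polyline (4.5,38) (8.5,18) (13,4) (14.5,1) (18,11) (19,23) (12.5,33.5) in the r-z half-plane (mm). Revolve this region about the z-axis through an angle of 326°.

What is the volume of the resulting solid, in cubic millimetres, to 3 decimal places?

Profile (r,z), 7 vertices: (4.5,38) (8.5,18) (13,4) (14.5,1) (18,11) (19,23) (12.5,33.5)
edge 0: (4.5,38)→(8.5,18)  cross = 4.5·18 − 8.5·38 = -242.0000; (r_i+r_j)·cross = 13·-242.0000 = -3146.0000
edge 1: (8.5,18)→(13,4)  cross = 8.5·4 − 13·18 = -200.0000; (r_i+r_j)·cross = 21.5·-200.0000 = -4300.0000
edge 2: (13,4)→(14.5,1)  cross = 13·1 − 14.5·4 = -45.0000; (r_i+r_j)·cross = 27.5·-45.0000 = -1237.5000
edge 3: (14.5,1)→(18,11)  cross = 14.5·11 − 18·1 = 141.5000; (r_i+r_j)·cross = 32.5·141.5000 = 4598.7500
edge 4: (18,11)→(19,23)  cross = 18·23 − 19·11 = 205.0000; (r_i+r_j)·cross = 37·205.0000 = 7585.0000
edge 5: (19,23)→(12.5,33.5)  cross = 19·33.5 − 12.5·23 = 349.0000; (r_i+r_j)·cross = 31.5·349.0000 = 10993.5000
edge 6: (12.5,33.5)→(4.5,38)  cross = 12.5·38 − 4.5·33.5 = 324.2500; (r_i+r_j)·cross = 17·324.2500 = 5512.2500
Σcross = 532.7500 → A = |Σcross|/2 = 266.3750 mm²
Σ(r_i+r_j)·cross = 20006.0000 → first moment M = |Σ|/6 = 3334.3333
R_c = M/A = 3334.3333/266.3750 = 12.5174 mm
θ = 326° = 5.689773 rad
V = θ·R_c·A = 5.689773·12.5174·266.3750 = 18971.601 mm³

Volume = 18971.601 mm³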